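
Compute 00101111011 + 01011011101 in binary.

Add column by column from the right: bit + bit + carry-in; write the sum mod 2, carry 1 when the sum is 2 or 3.
carry:  11111111110
        00101111011
+       01011011101
-------------------
       010001011000
(the carry out of the leftmost column, 0, becomes the leading bit)
Decimal check:
  00101111011 = 256 + 64 + 32 + 16 + 8 + 2 + 1 = 379
  01011011101 = 512 + 128 + 64 + 16 + 8 + 4 + 1 = 733
  379 + 733 = 1112, and 010001011000 = 1024 + 64 + 16 + 8 = 1112 ✓



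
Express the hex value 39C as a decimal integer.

Expand by place value (powers of 16):
Digit values: C = 12
39C = 3 × 16^2 + 9 × 16^1 + 12 × 16^0
= 3 × 256 + 9 × 16 + 12 × 1
= 768 + 144 + 12
= 924



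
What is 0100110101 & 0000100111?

AND: 1 only when both bits are 1
  0100110101
& 0000100111
------------
  0000100101
Decimal: 309 & 39 = 37



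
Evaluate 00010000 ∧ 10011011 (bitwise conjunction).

AND: 1 only when both bits are 1
  00010000
& 10011011
----------
  00010000
Decimal: 16 & 155 = 16



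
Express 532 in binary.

Using repeated division by 2:
532 ÷ 2 = 266 remainder 0
266 ÷ 2 = 133 remainder 0
133 ÷ 2 = 66 remainder 1
66 ÷ 2 = 33 remainder 0
33 ÷ 2 = 16 remainder 1
16 ÷ 2 = 8 remainder 0
8 ÷ 2 = 4 remainder 0
4 ÷ 2 = 2 remainder 0
2 ÷ 2 = 1 remainder 0
1 ÷ 2 = 0 remainder 1
Reading remainders bottom to top: 1000010100



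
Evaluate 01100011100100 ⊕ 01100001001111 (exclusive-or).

XOR: 1 when bits differ
  01100011100100
^ 01100001001111
----------------
  00000010101011
Decimal: 6372 ^ 6223 = 171



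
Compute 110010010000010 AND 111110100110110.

AND: 1 only when both bits are 1
  110010010000010
& 111110100110110
-----------------
  110010000000010
Decimal: 25730 & 32054 = 25602



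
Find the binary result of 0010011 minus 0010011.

Method 1 - Direct subtraction (column by column from the right: bit − bit − borrow-in; if negative, add 2 and borrow 1 from the next column):
borrow: 0000000
        0010011
-       0010011
---------------
        0000000

Method 2 - Add two's complement:
Two's complement of 0010011: invert → 1101100, add 1 → 1101101
  0010011
+ 1101101
---------
 10000000  (end carry out of the top bit = 1)
Discarding the end carry: 0000000
Decimal check:
  0010011 = 16 + 2 + 1 = 19
  0010011 = 16 + 2 + 1 = 19
  19 - 19 = 0, and 0000000 = 0 ✓



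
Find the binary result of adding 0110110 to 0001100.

Add column by column from the right: bit + bit + carry-in; write the sum mod 2, carry 1 when the sum is 2 or 3.
carry:  1111000
        0110110
+       0001100
---------------
       01000010
(the carry out of the leftmost column, 0, becomes the leading bit)
Decimal check:
  0110110 = 32 + 16 + 4 + 2 = 54
  0001100 = 8 + 4 = 12
  54 + 12 = 66, and 01000010 = 64 + 2 = 66 ✓



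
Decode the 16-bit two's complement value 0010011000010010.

Binary: 0010011000010010
Sign bit: 0 (non-negative)
Read directly as an unsigned value:
0010011000010010 = 8192 + 1024 + 512 + 16 + 2 = 9746
Value: 9746



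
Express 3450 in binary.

Using repeated division by 2:
3450 ÷ 2 = 1725 remainder 0
1725 ÷ 2 = 862 remainder 1
862 ÷ 2 = 431 remainder 0
431 ÷ 2 = 215 remainder 1
215 ÷ 2 = 107 remainder 1
107 ÷ 2 = 53 remainder 1
53 ÷ 2 = 26 remainder 1
26 ÷ 2 = 13 remainder 0
13 ÷ 2 = 6 remainder 1
6 ÷ 2 = 3 remainder 0
3 ÷ 2 = 1 remainder 1
1 ÷ 2 = 0 remainder 1
Reading remainders bottom to top: 110101111010



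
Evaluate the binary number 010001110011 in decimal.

Sum of powers of 2 for each 1-bit:
2^0 + 2^1 + 2^4 + 2^5 + 2^6 + 2^10
= 1 + 2 + 16 + 32 + 64 + 1024
= 1139



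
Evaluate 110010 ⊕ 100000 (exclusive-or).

XOR: 1 when bits differ
  110010
^ 100000
--------
  010010
Decimal: 50 ^ 32 = 18



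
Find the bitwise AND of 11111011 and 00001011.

AND: 1 only when both bits are 1
  11111011
& 00001011
----------
  00001011
Decimal: 251 & 11 = 11



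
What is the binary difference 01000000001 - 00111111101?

Method 1 - Direct subtraction (column by column from the right: bit − bit − borrow-in; if negative, add 2 and borrow 1 from the next column):
borrow: 01111111000
        01000000001
-       00111111101
-------------------
        00000000100

Method 2 - Add two's complement:
Two's complement of 00111111101: invert → 11000000010, add 1 → 11000000011
  01000000001
+ 11000000011
-------------
 100000000100  (end carry out of the top bit = 1)
Discarding the end carry: 00000000100
Decimal check:
  01000000001 = 512 + 1 = 513
  00111111101 = 256 + 128 + 64 + 32 + 16 + 8 + 4 + 1 = 509
  513 - 509 = 4, and 00000000100 = 4 ✓



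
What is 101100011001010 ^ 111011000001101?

XOR: 1 when bits differ
  101100011001010
^ 111011000001101
-----------------
  010111011000111
Decimal: 22730 ^ 30221 = 11975



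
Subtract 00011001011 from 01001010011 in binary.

Method 1 - Direct subtraction (column by column from the right: bit − bit − borrow-in; if negative, add 2 and borrow 1 from the next column):
borrow: 01100010000
        01001010011
-       00011001011
-------------------
        00110001000

Method 2 - Add two's complement:
Two's complement of 00011001011: invert → 11100110100, add 1 → 11100110101
  01001010011
+ 11100110101
-------------
 100110001000  (end carry out of the top bit = 1)
Discarding the end carry: 00110001000
Decimal check:
  01001010011 = 512 + 64 + 16 + 2 + 1 = 595
  00011001011 = 128 + 64 + 8 + 2 + 1 = 203
  595 - 203 = 392, and 00110001000 = 256 + 128 + 8 = 392 ✓



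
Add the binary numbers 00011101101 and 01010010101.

Add column by column from the right: bit + bit + carry-in; write the sum mod 2, carry 1 when the sum is 2 or 3.
carry:  00111111010
        00011101101
+       01010010101
-------------------
       001110000010
(the carry out of the leftmost column, 0, becomes the leading bit)
Decimal check:
  00011101101 = 128 + 64 + 32 + 8 + 4 + 1 = 237
  01010010101 = 512 + 128 + 16 + 4 + 1 = 661
  237 + 661 = 898, and 001110000010 = 512 + 256 + 128 + 2 = 898 ✓



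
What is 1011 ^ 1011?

XOR: 1 when bits differ
  1011
^ 1011
------
  0000
Decimal: 11 ^ 11 = 0



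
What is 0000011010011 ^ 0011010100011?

XOR: 1 when bits differ
  0000011010011
^ 0011010100011
---------------
  0011001110000
Decimal: 211 ^ 1699 = 1648



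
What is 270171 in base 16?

Using repeated division by 16 (digits 10–15 are A–F):
270171 ÷ 16 = 16885 remainder 11 (B)
16885 ÷ 16 = 1055 remainder 5
1055 ÷ 16 = 65 remainder 15 (F)
65 ÷ 16 = 4 remainder 1
4 ÷ 16 = 0 remainder 4
Reading remainders bottom to top: 41F5B



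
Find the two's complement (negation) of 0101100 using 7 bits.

Original: 0101100
Step 1 - Invert all bits: 1010011
Step 2 - Add 1: 1010100
Verification: 0101100 + 1010100 = 10000000; discarding the end carry (carry out of the top bit) leaves the 7-bit value 0000000, as required for x + (-x)



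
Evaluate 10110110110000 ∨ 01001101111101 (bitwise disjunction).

OR: 1 when either bit is 1
  10110110110000
| 01001101111101
----------------
  11111111111101
Decimal: 11696 | 4989 = 16381



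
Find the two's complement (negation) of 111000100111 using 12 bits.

Original (sign bit 1, negative): 111000100111
Step 1 - Invert all bits: 000111011000
Step 2 - Add 1: 000111011001
Verification: 111000100111 + 000111011001 = 1000000000000; discarding the end carry (carry out of the top bit) leaves the 12-bit value 000000000000, as required for x + (-x)



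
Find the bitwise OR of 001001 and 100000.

OR: 1 when either bit is 1
  001001
| 100000
--------
  101001
Decimal: 9 | 32 = 41



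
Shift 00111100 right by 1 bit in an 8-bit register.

Original: 00111100 (decimal 60)
Shift right by 1 position
Drop the 1 low bit; fill with zero on the left
Result: 00011110 (decimal 30)
Equivalent: 60 >> 1 = 60 ÷ 2^1 = 30



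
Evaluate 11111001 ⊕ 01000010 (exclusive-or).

XOR: 1 when bits differ
  11111001
^ 01000010
----------
  10111011
Decimal: 249 ^ 66 = 187



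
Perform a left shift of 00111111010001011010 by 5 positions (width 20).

Original: 00111111010001011010 (decimal 259162)
Shift left by 5 positions
Append 5 zeros on the right and drop the 5 high bits that overflow the 20-bit width
Result: 11101000101101000000 (decimal 953152)
Equivalent: 259162 << 5 = 259162 × 2^5 = 8293184, truncated to 20 bits = 953152



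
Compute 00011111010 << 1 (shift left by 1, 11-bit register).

Original: 00011111010 (decimal 250)
Shift left by 1 position
Append 1 zero on the right
Result: 00111110100 (decimal 500)
Equivalent: 250 << 1 = 250 × 2^1 = 500



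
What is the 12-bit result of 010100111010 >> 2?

Original: 010100111010 (decimal 1338)
Shift right by 2 positions
Drop the 2 low bits; fill with zeros on the left
Result: 000101001110 (decimal 334)
Equivalent: 1338 >> 2 = 1338 ÷ 2^2 = 334



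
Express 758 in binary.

Using repeated division by 2:
758 ÷ 2 = 379 remainder 0
379 ÷ 2 = 189 remainder 1
189 ÷ 2 = 94 remainder 1
94 ÷ 2 = 47 remainder 0
47 ÷ 2 = 23 remainder 1
23 ÷ 2 = 11 remainder 1
11 ÷ 2 = 5 remainder 1
5 ÷ 2 = 2 remainder 1
2 ÷ 2 = 1 remainder 0
1 ÷ 2 = 0 remainder 1
Reading remainders bottom to top: 1011110110



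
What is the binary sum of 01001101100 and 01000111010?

Add column by column from the right: bit + bit + carry-in; write the sum mod 2, carry 1 when the sum is 2 or 3.
carry:  10011110000
        01001101100
+       01000111010
-------------------
       010010100110
(the carry out of the leftmost column, 0, becomes the leading bit)
Decimal check:
  01001101100 = 512 + 64 + 32 + 8 + 4 = 620
  01000111010 = 512 + 32 + 16 + 8 + 2 = 570
  620 + 570 = 1190, and 010010100110 = 1024 + 128 + 32 + 4 + 2 = 1190 ✓



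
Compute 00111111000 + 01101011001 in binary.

Add column by column from the right: bit + bit + carry-in; write the sum mod 2, carry 1 when the sum is 2 or 3.
carry:  11111110000
        00111111000
+       01101011001
-------------------
       010101010001
(the carry out of the leftmost column, 0, becomes the leading bit)
Decimal check:
  00111111000 = 256 + 128 + 64 + 32 + 16 + 8 = 504
  01101011001 = 512 + 256 + 64 + 16 + 8 + 1 = 857
  504 + 857 = 1361, and 010101010001 = 1024 + 256 + 64 + 16 + 1 = 1361 ✓



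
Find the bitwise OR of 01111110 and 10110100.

OR: 1 when either bit is 1
  01111110
| 10110100
----------
  11111110
Decimal: 126 | 180 = 254



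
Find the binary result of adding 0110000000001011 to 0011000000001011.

Add column by column from the right: bit + bit + carry-in; write the sum mod 2, carry 1 when the sum is 2 or 3.
carry:  1100000000010110
        0110000000001011
+       0011000000001011
------------------------
       01001000000010110
(the carry out of the leftmost column, 0, becomes the leading bit)
Decimal check:
  0110000000001011 = 16384 + 8192 + 8 + 2 + 1 = 24587
  0011000000001011 = 8192 + 4096 + 8 + 2 + 1 = 12299
  24587 + 12299 = 36886, and 01001000000010110 = 32768 + 4096 + 16 + 4 + 2 = 36886 ✓



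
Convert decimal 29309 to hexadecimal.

Using repeated division by 16 (digits 10–15 are A–F):
29309 ÷ 16 = 1831 remainder 13 (D)
1831 ÷ 16 = 114 remainder 7
114 ÷ 16 = 7 remainder 2
7 ÷ 16 = 0 remainder 7
Reading remainders bottom to top: 727D



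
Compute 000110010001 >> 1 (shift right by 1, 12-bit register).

Original: 000110010001 (decimal 401)
Shift right by 1 position
Drop the 1 low bit; fill with zero on the left
Result: 000011001000 (decimal 200)
Equivalent: 401 >> 1 = 401 ÷ 2^1 = 200



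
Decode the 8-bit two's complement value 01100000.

Binary: 01100000
Sign bit: 0 (non-negative)
Read directly as an unsigned value:
01100000 = 64 + 32 = 96
Value: 96



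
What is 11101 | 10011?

OR: 1 when either bit is 1
  11101
| 10011
-------
  11111
Decimal: 29 | 19 = 31



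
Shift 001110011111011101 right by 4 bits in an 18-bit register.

Original: 001110011111011101 (decimal 59357)
Shift right by 4 positions
Drop the 4 low bits; fill with zeros on the left
Result: 000000111001111101 (decimal 3709)
Equivalent: 59357 >> 4 = 59357 ÷ 2^4 = 3709



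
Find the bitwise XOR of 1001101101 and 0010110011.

XOR: 1 when bits differ
  1001101101
^ 0010110011
------------
  1011011110
Decimal: 621 ^ 179 = 734



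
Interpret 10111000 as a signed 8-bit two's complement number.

Binary: 10111000
Sign bit: 1 (negative)
Invert: 01000111
Add 1:  01001000
Magnitude: 01001000 = 64 + 8 = 72
Value: -72



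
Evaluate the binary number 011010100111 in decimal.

Sum of powers of 2 for each 1-bit:
2^0 + 2^1 + 2^2 + 2^5 + 2^7 + 2^9 + 2^10
= 1 + 2 + 4 + 32 + 128 + 512 + 1024
= 1703



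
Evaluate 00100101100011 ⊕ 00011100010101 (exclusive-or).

XOR: 1 when bits differ
  00100101100011
^ 00011100010101
----------------
  00111001110110
Decimal: 2403 ^ 1813 = 3702



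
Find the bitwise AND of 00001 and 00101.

AND: 1 only when both bits are 1
  00001
& 00101
-------
  00001
Decimal: 1 & 5 = 1



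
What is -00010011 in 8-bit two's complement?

Original: 00010011
Step 1 - Invert all bits: 11101100
Step 2 - Add 1: 11101101
Verification: 00010011 + 11101101 = 100000000; discarding the end carry (carry out of the top bit) leaves the 8-bit value 00000000, as required for x + (-x)



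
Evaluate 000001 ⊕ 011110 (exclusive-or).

XOR: 1 when bits differ
  000001
^ 011110
--------
  011111
Decimal: 1 ^ 30 = 31



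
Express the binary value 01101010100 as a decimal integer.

Sum of powers of 2 for each 1-bit:
2^2 + 2^4 + 2^6 + 2^8 + 2^9
= 4 + 16 + 64 + 256 + 512
= 852



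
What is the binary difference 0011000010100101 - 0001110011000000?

Method 1 - Direct subtraction (column by column from the right: bit − bit − borrow-in; if negative, add 2 and borrow 1 from the next column):
borrow: 0011111110000000
        0011000010100101
-       0001110011000000
------------------------
        0001001111100101

Method 2 - Add two's complement:
Two's complement of 0001110011000000: invert → 1110001100111111, add 1 → 1110001101000000
  0011000010100101
+ 1110001101000000
------------------
 10001001111100101  (end carry out of the top bit = 1)
Discarding the end carry: 0001001111100101
Decimal check:
  0011000010100101 = 8192 + 4096 + 128 + 32 + 4 + 1 = 12453
  0001110011000000 = 4096 + 2048 + 1024 + 128 + 64 = 7360
  12453 - 7360 = 5093, and 0001001111100101 = 4096 + 512 + 256 + 128 + 64 + 32 + 4 + 1 = 5093 ✓



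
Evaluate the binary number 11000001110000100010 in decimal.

Sum of powers of 2 for each 1-bit:
2^1 + 2^5 + 2^10 + 2^11 + 2^12 + 2^18 + 2^19
= 2 + 32 + 1024 + 2048 + 4096 + 262144 + 524288
= 793634



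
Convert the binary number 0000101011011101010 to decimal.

Sum of powers of 2 for each 1-bit:
2^1 + 2^3 + 2^5 + 2^6 + 2^7 + 2^9 + 2^10 + 2^12 + 2^14
= 2 + 8 + 32 + 64 + 128 + 512 + 1024 + 4096 + 16384
= 22250



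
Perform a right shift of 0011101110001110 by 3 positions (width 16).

Original: 0011101110001110 (decimal 15246)
Shift right by 3 positions
Drop the 3 low bits; fill with zeros on the left
Result: 0000011101110001 (decimal 1905)
Equivalent: 15246 >> 3 = 15246 ÷ 2^3 = 1905



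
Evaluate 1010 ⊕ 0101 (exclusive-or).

XOR: 1 when bits differ
  1010
^ 0101
------
  1111
Decimal: 10 ^ 5 = 15



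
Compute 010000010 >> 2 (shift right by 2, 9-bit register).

Original: 010000010 (decimal 130)
Shift right by 2 positions
Drop the 2 low bits; fill with zeros on the left
Result: 000100000 (decimal 32)
Equivalent: 130 >> 2 = 130 ÷ 2^2 = 32



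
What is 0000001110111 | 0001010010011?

OR: 1 when either bit is 1
  0000001110111
| 0001010010011
---------------
  0001011110111
Decimal: 119 | 659 = 759



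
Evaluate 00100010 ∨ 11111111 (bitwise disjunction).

OR: 1 when either bit is 1
  00100010
| 11111111
----------
  11111111
Decimal: 34 | 255 = 255



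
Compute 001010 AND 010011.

AND: 1 only when both bits are 1
  001010
& 010011
--------
  000010
Decimal: 10 & 19 = 2



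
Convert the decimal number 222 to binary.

Using repeated division by 2:
222 ÷ 2 = 111 remainder 0
111 ÷ 2 = 55 remainder 1
55 ÷ 2 = 27 remainder 1
27 ÷ 2 = 13 remainder 1
13 ÷ 2 = 6 remainder 1
6 ÷ 2 = 3 remainder 0
3 ÷ 2 = 1 remainder 1
1 ÷ 2 = 0 remainder 1
Reading remainders bottom to top: 11011110



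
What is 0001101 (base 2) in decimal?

Sum of powers of 2 for each 1-bit:
2^0 + 2^2 + 2^3
= 1 + 4 + 8
= 13



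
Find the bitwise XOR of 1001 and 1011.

XOR: 1 when bits differ
  1001
^ 1011
------
  0010
Decimal: 9 ^ 11 = 2



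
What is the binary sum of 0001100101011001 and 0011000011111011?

Add column by column from the right: bit + bit + carry-in; write the sum mod 2, carry 1 when the sum is 2 or 3.
carry:  0110001111110110
        0001100101011001
+       0011000011111011
------------------------
       00100101001010100
(the carry out of the leftmost column, 0, becomes the leading bit)
Decimal check:
  0001100101011001 = 4096 + 2048 + 256 + 64 + 16 + 8 + 1 = 6489
  0011000011111011 = 8192 + 4096 + 128 + 64 + 32 + 16 + 8 + 2 + 1 = 12539
  6489 + 12539 = 19028, and 00100101001010100 = 16384 + 2048 + 512 + 64 + 16 + 4 = 19028 ✓



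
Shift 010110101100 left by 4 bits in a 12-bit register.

Original: 010110101100 (decimal 1452)
Shift left by 4 positions
Append 4 zeros on the right and drop the 4 high bits that overflow the 12-bit width
Result: 101011000000 (decimal 2752)
Equivalent: 1452 << 4 = 1452 × 2^4 = 23232, truncated to 12 bits = 2752



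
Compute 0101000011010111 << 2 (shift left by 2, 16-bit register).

Original: 0101000011010111 (decimal 20695)
Shift left by 2 positions
Append 2 zeros on the right and drop the 2 high bits that overflow the 16-bit width
Result: 0100001101011100 (decimal 17244)
Equivalent: 20695 << 2 = 20695 × 2^2 = 82780, truncated to 16 bits = 17244



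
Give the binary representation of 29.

Using repeated division by 2:
29 ÷ 2 = 14 remainder 1
14 ÷ 2 = 7 remainder 0
7 ÷ 2 = 3 remainder 1
3 ÷ 2 = 1 remainder 1
1 ÷ 2 = 0 remainder 1
Reading remainders bottom to top: 11101



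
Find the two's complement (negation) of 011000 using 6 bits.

Original: 011000
Step 1 - Invert all bits: 100111
Step 2 - Add 1: 101000
Verification: 011000 + 101000 = 1000000; discarding the end carry (carry out of the top bit) leaves the 6-bit value 000000, as required for x + (-x)



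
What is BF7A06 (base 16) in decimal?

Expand by place value (powers of 16):
Digit values: B = 11, F = 15, A = 10
BF7A06 = 11 × 16^5 + 15 × 16^4 + 7 × 16^3 + 10 × 16^2 + 0 × 16^1 + 6 × 16^0
= 11 × 1048576 + 15 × 65536 + 7 × 4096 + 10 × 256 + 0 × 16 + 6 × 1
= 11534336 + 983040 + 28672 + 2560 + 0 + 6
= 12548614



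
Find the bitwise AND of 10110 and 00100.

AND: 1 only when both bits are 1
  10110
& 00100
-------
  00100
Decimal: 22 & 4 = 4



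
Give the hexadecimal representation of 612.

Using repeated division by 16 (digits 10–15 are A–F):
612 ÷ 16 = 38 remainder 4
38 ÷ 16 = 2 remainder 6
2 ÷ 16 = 0 remainder 2
Reading remainders bottom to top: 264



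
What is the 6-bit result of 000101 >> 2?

Original: 000101 (decimal 5)
Shift right by 2 positions
Drop the 2 low bits; fill with zeros on the left
Result: 000001 (decimal 1)
Equivalent: 5 >> 2 = 5 ÷ 2^2 = 1



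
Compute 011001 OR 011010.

OR: 1 when either bit is 1
  011001
| 011010
--------
  011011
Decimal: 25 | 26 = 27



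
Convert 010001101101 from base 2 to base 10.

Sum of powers of 2 for each 1-bit:
2^0 + 2^2 + 2^3 + 2^5 + 2^6 + 2^10
= 1 + 4 + 8 + 32 + 64 + 1024
= 1133



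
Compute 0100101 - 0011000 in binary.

Method 1 - Direct subtraction (column by column from the right: bit − bit − borrow-in; if negative, add 2 and borrow 1 from the next column):
borrow: 0110000
        0100101
-       0011000
---------------
        0001101

Method 2 - Add two's complement:
Two's complement of 0011000: invert → 1100111, add 1 → 1101000
  0100101
+ 1101000
---------
 10001101  (end carry out of the top bit = 1)
Discarding the end carry: 0001101
Decimal check:
  0100101 = 32 + 4 + 1 = 37
  0011000 = 16 + 8 = 24
  37 - 24 = 13, and 0001101 = 8 + 4 + 1 = 13 ✓



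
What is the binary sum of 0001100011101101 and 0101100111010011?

Add column by column from the right: bit + bit + carry-in; write the sum mod 2, carry 1 when the sum is 2 or 3.
carry:  0011001111111110
        0001100011101101
+       0101100111010011
------------------------
       00111001011000000
(the carry out of the leftmost column, 0, becomes the leading bit)
Decimal check:
  0001100011101101 = 4096 + 2048 + 128 + 64 + 32 + 8 + 4 + 1 = 6381
  0101100111010011 = 16384 + 4096 + 2048 + 256 + 128 + 64 + 16 + 2 + 1 = 22995
  6381 + 22995 = 29376, and 00111001011000000 = 16384 + 8192 + 4096 + 512 + 128 + 64 = 29376 ✓



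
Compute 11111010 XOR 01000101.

XOR: 1 when bits differ
  11111010
^ 01000101
----------
  10111111
Decimal: 250 ^ 69 = 191



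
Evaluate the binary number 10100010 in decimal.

Sum of powers of 2 for each 1-bit:
2^1 + 2^5 + 2^7
= 2 + 32 + 128
= 162



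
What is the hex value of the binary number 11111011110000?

Group into 4-bit nibbles from right:
  0011 = 3
  1110 = E
  1111 = F
  0000 = 0
Result: 3EF0



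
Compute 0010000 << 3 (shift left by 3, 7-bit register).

Original: 0010000 (decimal 16)
Shift left by 3 positions
Append 3 zeros on the right and drop the 3 high bits that overflow the 7-bit width
Result: 0000000 (decimal 0)
Equivalent: 16 << 3 = 16 × 2^3 = 128, truncated to 7 bits = 0



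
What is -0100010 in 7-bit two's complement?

Original: 0100010
Step 1 - Invert all bits: 1011101
Step 2 - Add 1: 1011110
Verification: 0100010 + 1011110 = 10000000; discarding the end carry (carry out of the top bit) leaves the 7-bit value 0000000, as required for x + (-x)



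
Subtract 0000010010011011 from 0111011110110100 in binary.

Method 1 - Direct subtraction (column by column from the right: bit − bit − borrow-in; if negative, add 2 and borrow 1 from the next column):
borrow: 0000000000110110
        0111011110110100
-       0000010010011011
------------------------
        0111001100011001

Method 2 - Add two's complement:
Two's complement of 0000010010011011: invert → 1111101101100100, add 1 → 1111101101100101
  0111011110110100
+ 1111101101100101
------------------
 10111001100011001  (end carry out of the top bit = 1)
Discarding the end carry: 0111001100011001
Decimal check:
  0111011110110100 = 16384 + 8192 + 4096 + 1024 + 512 + 256 + 128 + 32 + 16 + 4 = 30644
  0000010010011011 = 1024 + 128 + 16 + 8 + 2 + 1 = 1179
  30644 - 1179 = 29465, and 0111001100011001 = 16384 + 8192 + 4096 + 512 + 256 + 16 + 8 + 1 = 29465 ✓



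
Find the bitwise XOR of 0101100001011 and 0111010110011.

XOR: 1 when bits differ
  0101100001011
^ 0111010110011
---------------
  0010110111000
Decimal: 2827 ^ 3763 = 1464



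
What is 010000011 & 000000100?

AND: 1 only when both bits are 1
  010000011
& 000000100
-----------
  000000000
Decimal: 131 & 4 = 0



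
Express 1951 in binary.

Using repeated division by 2:
1951 ÷ 2 = 975 remainder 1
975 ÷ 2 = 487 remainder 1
487 ÷ 2 = 243 remainder 1
243 ÷ 2 = 121 remainder 1
121 ÷ 2 = 60 remainder 1
60 ÷ 2 = 30 remainder 0
30 ÷ 2 = 15 remainder 0
15 ÷ 2 = 7 remainder 1
7 ÷ 2 = 3 remainder 1
3 ÷ 2 = 1 remainder 1
1 ÷ 2 = 0 remainder 1
Reading remainders bottom to top: 11110011111



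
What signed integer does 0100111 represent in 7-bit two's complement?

Binary: 0100111
Sign bit: 0 (non-negative)
Read directly as an unsigned value:
0100111 = 32 + 4 + 2 + 1 = 39
Value: 39



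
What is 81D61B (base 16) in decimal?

Expand by place value (powers of 16):
Digit values: D = 13, B = 11
81D61B = 8 × 16^5 + 1 × 16^4 + 13 × 16^3 + 6 × 16^2 + 1 × 16^1 + 11 × 16^0
= 8 × 1048576 + 1 × 65536 + 13 × 4096 + 6 × 256 + 1 × 16 + 11 × 1
= 8388608 + 65536 + 53248 + 1536 + 16 + 11
= 8508955



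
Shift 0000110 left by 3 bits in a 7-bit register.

Original: 0000110 (decimal 6)
Shift left by 3 positions
Append 3 zeros on the right
Result: 0110000 (decimal 48)
Equivalent: 6 << 3 = 6 × 2^3 = 48



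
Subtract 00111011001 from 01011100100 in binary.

Method 1 - Direct subtraction (column by column from the right: bit − bit − borrow-in; if negative, add 2 and borrow 1 from the next column):
borrow: 01000110110
        01011100100
-       00111011001
-------------------
        00100001011

Method 2 - Add two's complement:
Two's complement of 00111011001: invert → 11000100110, add 1 → 11000100111
  01011100100
+ 11000100111
-------------
 100100001011  (end carry out of the top bit = 1)
Discarding the end carry: 00100001011
Decimal check:
  01011100100 = 512 + 128 + 64 + 32 + 4 = 740
  00111011001 = 256 + 128 + 64 + 16 + 8 + 1 = 473
  740 - 473 = 267, and 00100001011 = 256 + 8 + 2 + 1 = 267 ✓



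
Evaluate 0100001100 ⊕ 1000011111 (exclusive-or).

XOR: 1 when bits differ
  0100001100
^ 1000011111
------------
  1100010011
Decimal: 268 ^ 543 = 787



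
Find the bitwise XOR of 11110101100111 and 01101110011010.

XOR: 1 when bits differ
  11110101100111
^ 01101110011010
----------------
  10011011111101
Decimal: 15719 ^ 7066 = 9981



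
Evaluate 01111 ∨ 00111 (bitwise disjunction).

OR: 1 when either bit is 1
  01111
| 00111
-------
  01111
Decimal: 15 | 7 = 15



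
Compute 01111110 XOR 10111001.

XOR: 1 when bits differ
  01111110
^ 10111001
----------
  11000111
Decimal: 126 ^ 185 = 199



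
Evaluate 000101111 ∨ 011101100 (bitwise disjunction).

OR: 1 when either bit is 1
  000101111
| 011101100
-----------
  011101111
Decimal: 47 | 236 = 239



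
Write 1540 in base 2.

Using repeated division by 2:
1540 ÷ 2 = 770 remainder 0
770 ÷ 2 = 385 remainder 0
385 ÷ 2 = 192 remainder 1
192 ÷ 2 = 96 remainder 0
96 ÷ 2 = 48 remainder 0
48 ÷ 2 = 24 remainder 0
24 ÷ 2 = 12 remainder 0
12 ÷ 2 = 6 remainder 0
6 ÷ 2 = 3 remainder 0
3 ÷ 2 = 1 remainder 1
1 ÷ 2 = 0 remainder 1
Reading remainders bottom to top: 11000000100



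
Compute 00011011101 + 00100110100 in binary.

Add column by column from the right: bit + bit + carry-in; write the sum mod 2, carry 1 when the sum is 2 or 3.
carry:  01111111000
        00011011101
+       00100110100
-------------------
       001000010001
(the carry out of the leftmost column, 0, becomes the leading bit)
Decimal check:
  00011011101 = 128 + 64 + 16 + 8 + 4 + 1 = 221
  00100110100 = 256 + 32 + 16 + 4 = 308
  221 + 308 = 529, and 001000010001 = 512 + 16 + 1 = 529 ✓



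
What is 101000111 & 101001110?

AND: 1 only when both bits are 1
  101000111
& 101001110
-----------
  101000110
Decimal: 327 & 334 = 326



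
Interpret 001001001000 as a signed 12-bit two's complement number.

Binary: 001001001000
Sign bit: 0 (non-negative)
Read directly as an unsigned value:
001001001000 = 512 + 64 + 8 = 584
Value: 584



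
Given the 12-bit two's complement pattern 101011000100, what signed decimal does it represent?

Binary: 101011000100
Sign bit: 1 (negative)
Invert: 010100111011
Add 1:  010100111100
Magnitude: 010100111100 = 1024 + 256 + 32 + 16 + 8 + 4 = 1340
Value: -1340



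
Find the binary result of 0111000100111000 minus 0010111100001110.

Method 1 - Direct subtraction (column by column from the right: bit − bit − borrow-in; if negative, add 2 and borrow 1 from the next column):
borrow: 0001110000011100
        0111000100111000
-       0010111100001110
------------------------
        0100001000101010

Method 2 - Add two's complement:
Two's complement of 0010111100001110: invert → 1101000011110001, add 1 → 1101000011110010
  0111000100111000
+ 1101000011110010
------------------
 10100001000101010  (end carry out of the top bit = 1)
Discarding the end carry: 0100001000101010
Decimal check:
  0111000100111000 = 16384 + 8192 + 4096 + 256 + 32 + 16 + 8 = 28984
  0010111100001110 = 8192 + 2048 + 1024 + 512 + 256 + 8 + 4 + 2 = 12046
  28984 - 12046 = 16938, and 0100001000101010 = 16384 + 512 + 32 + 8 + 2 = 16938 ✓



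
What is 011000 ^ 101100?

XOR: 1 when bits differ
  011000
^ 101100
--------
  110100
Decimal: 24 ^ 44 = 52



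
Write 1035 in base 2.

Using repeated division by 2:
1035 ÷ 2 = 517 remainder 1
517 ÷ 2 = 258 remainder 1
258 ÷ 2 = 129 remainder 0
129 ÷ 2 = 64 remainder 1
64 ÷ 2 = 32 remainder 0
32 ÷ 2 = 16 remainder 0
16 ÷ 2 = 8 remainder 0
8 ÷ 2 = 4 remainder 0
4 ÷ 2 = 2 remainder 0
2 ÷ 2 = 1 remainder 0
1 ÷ 2 = 0 remainder 1
Reading remainders bottom to top: 10000001011



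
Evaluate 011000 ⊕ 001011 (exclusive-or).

XOR: 1 when bits differ
  011000
^ 001011
--------
  010011
Decimal: 24 ^ 11 = 19



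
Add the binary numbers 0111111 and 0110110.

Add column by column from the right: bit + bit + carry-in; write the sum mod 2, carry 1 when the sum is 2 or 3.
carry:  1111100
        0111111
+       0110110
---------------
       01110101
(the carry out of the leftmost column, 0, becomes the leading bit)
Decimal check:
  0111111 = 32 + 16 + 8 + 4 + 2 + 1 = 63
  0110110 = 32 + 16 + 4 + 2 = 54
  63 + 54 = 117, and 01110101 = 64 + 32 + 16 + 4 + 1 = 117 ✓



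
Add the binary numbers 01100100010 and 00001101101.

Add column by column from the right: bit + bit + carry-in; write the sum mod 2, carry 1 when the sum is 2 or 3.
carry:  00011000000
        01100100010
+       00001101101
-------------------
       001110001111
(the carry out of the leftmost column, 0, becomes the leading bit)
Decimal check:
  01100100010 = 512 + 256 + 32 + 2 = 802
  00001101101 = 64 + 32 + 8 + 4 + 1 = 109
  802 + 109 = 911, and 001110001111 = 512 + 256 + 128 + 8 + 4 + 2 + 1 = 911 ✓



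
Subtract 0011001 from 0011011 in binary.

Method 1 - Direct subtraction (column by column from the right: bit − bit − borrow-in; if negative, add 2 and borrow 1 from the next column):
borrow: 0000000
        0011011
-       0011001
---------------
        0000010

Method 2 - Add two's complement:
Two's complement of 0011001: invert → 1100110, add 1 → 1100111
  0011011
+ 1100111
---------
 10000010  (end carry out of the top bit = 1)
Discarding the end carry: 0000010
Decimal check:
  0011011 = 16 + 8 + 2 + 1 = 27
  0011001 = 16 + 8 + 1 = 25
  27 - 25 = 2, and 0000010 = 2 ✓



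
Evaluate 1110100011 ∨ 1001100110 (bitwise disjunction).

OR: 1 when either bit is 1
  1110100011
| 1001100110
------------
  1111100111
Decimal: 931 | 614 = 999



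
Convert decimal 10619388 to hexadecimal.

Using repeated division by 16 (digits 10–15 are A–F):
10619388 ÷ 16 = 663711 remainder 12 (C)
663711 ÷ 16 = 41481 remainder 15 (F)
41481 ÷ 16 = 2592 remainder 9
2592 ÷ 16 = 162 remainder 0
162 ÷ 16 = 10 remainder 2
10 ÷ 16 = 0 remainder 10 (A)
Reading remainders bottom to top: A209FC



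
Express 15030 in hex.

Using repeated division by 16 (digits 10–15 are A–F):
15030 ÷ 16 = 939 remainder 6
939 ÷ 16 = 58 remainder 11 (B)
58 ÷ 16 = 3 remainder 10 (A)
3 ÷ 16 = 0 remainder 3
Reading remainders bottom to top: 3AB6



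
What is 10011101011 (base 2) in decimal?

Sum of powers of 2 for each 1-bit:
2^0 + 2^1 + 2^3 + 2^5 + 2^6 + 2^7 + 2^10
= 1 + 2 + 8 + 32 + 64 + 128 + 1024
= 1259



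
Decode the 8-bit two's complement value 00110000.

Binary: 00110000
Sign bit: 0 (non-negative)
Read directly as an unsigned value:
00110000 = 32 + 16 = 48
Value: 48



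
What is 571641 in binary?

Using repeated division by 2:
571641 ÷ 2 = 285820 remainder 1
285820 ÷ 2 = 142910 remainder 0
142910 ÷ 2 = 71455 remainder 0
71455 ÷ 2 = 35727 remainder 1
35727 ÷ 2 = 17863 remainder 1
17863 ÷ 2 = 8931 remainder 1
8931 ÷ 2 = 4465 remainder 1
4465 ÷ 2 = 2232 remainder 1
2232 ÷ 2 = 1116 remainder 0
1116 ÷ 2 = 558 remainder 0
558 ÷ 2 = 279 remainder 0
279 ÷ 2 = 139 remainder 1
139 ÷ 2 = 69 remainder 1
69 ÷ 2 = 34 remainder 1
34 ÷ 2 = 17 remainder 0
17 ÷ 2 = 8 remainder 1
8 ÷ 2 = 4 remainder 0
4 ÷ 2 = 2 remainder 0
2 ÷ 2 = 1 remainder 0
1 ÷ 2 = 0 remainder 1
Reading remainders bottom to top: 10001011100011111001



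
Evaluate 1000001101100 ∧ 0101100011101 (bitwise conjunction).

AND: 1 only when both bits are 1
  1000001101100
& 0101100011101
---------------
  0000000001100
Decimal: 4204 & 2845 = 12



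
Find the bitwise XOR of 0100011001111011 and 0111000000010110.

XOR: 1 when bits differ
  0100011001111011
^ 0111000000010110
------------------
  0011011001101101
Decimal: 18043 ^ 28694 = 13933



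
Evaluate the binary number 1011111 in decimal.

Sum of powers of 2 for each 1-bit:
2^0 + 2^1 + 2^2 + 2^3 + 2^4 + 2^6
= 1 + 2 + 4 + 8 + 16 + 64
= 95



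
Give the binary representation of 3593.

Using repeated division by 2:
3593 ÷ 2 = 1796 remainder 1
1796 ÷ 2 = 898 remainder 0
898 ÷ 2 = 449 remainder 0
449 ÷ 2 = 224 remainder 1
224 ÷ 2 = 112 remainder 0
112 ÷ 2 = 56 remainder 0
56 ÷ 2 = 28 remainder 0
28 ÷ 2 = 14 remainder 0
14 ÷ 2 = 7 remainder 0
7 ÷ 2 = 3 remainder 1
3 ÷ 2 = 1 remainder 1
1 ÷ 2 = 0 remainder 1
Reading remainders bottom to top: 111000001001



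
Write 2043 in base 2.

Using repeated division by 2:
2043 ÷ 2 = 1021 remainder 1
1021 ÷ 2 = 510 remainder 1
510 ÷ 2 = 255 remainder 0
255 ÷ 2 = 127 remainder 1
127 ÷ 2 = 63 remainder 1
63 ÷ 2 = 31 remainder 1
31 ÷ 2 = 15 remainder 1
15 ÷ 2 = 7 remainder 1
7 ÷ 2 = 3 remainder 1
3 ÷ 2 = 1 remainder 1
1 ÷ 2 = 0 remainder 1
Reading remainders bottom to top: 11111111011



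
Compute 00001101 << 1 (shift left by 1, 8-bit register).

Original: 00001101 (decimal 13)
Shift left by 1 position
Append 1 zero on the right
Result: 00011010 (decimal 26)
Equivalent: 13 << 1 = 13 × 2^1 = 26



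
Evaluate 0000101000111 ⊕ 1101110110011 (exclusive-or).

XOR: 1 when bits differ
  0000101000111
^ 1101110110011
---------------
  1101011110100
Decimal: 327 ^ 7091 = 6900



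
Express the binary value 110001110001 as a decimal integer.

Sum of powers of 2 for each 1-bit:
2^0 + 2^4 + 2^5 + 2^6 + 2^10 + 2^11
= 1 + 16 + 32 + 64 + 1024 + 2048
= 3185



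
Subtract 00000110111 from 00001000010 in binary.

Method 1 - Direct subtraction (column by column from the right: bit − bit − borrow-in; if negative, add 2 and borrow 1 from the next column):
borrow: 00001111110
        00001000010
-       00000110111
-------------------
        00000001011

Method 2 - Add two's complement:
Two's complement of 00000110111: invert → 11111001000, add 1 → 11111001001
  00001000010
+ 11111001001
-------------
 100000001011  (end carry out of the top bit = 1)
Discarding the end carry: 00000001011
Decimal check:
  00001000010 = 64 + 2 = 66
  00000110111 = 32 + 16 + 4 + 2 + 1 = 55
  66 - 55 = 11, and 00000001011 = 8 + 2 + 1 = 11 ✓



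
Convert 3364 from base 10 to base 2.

Using repeated division by 2:
3364 ÷ 2 = 1682 remainder 0
1682 ÷ 2 = 841 remainder 0
841 ÷ 2 = 420 remainder 1
420 ÷ 2 = 210 remainder 0
210 ÷ 2 = 105 remainder 0
105 ÷ 2 = 52 remainder 1
52 ÷ 2 = 26 remainder 0
26 ÷ 2 = 13 remainder 0
13 ÷ 2 = 6 remainder 1
6 ÷ 2 = 3 remainder 0
3 ÷ 2 = 1 remainder 1
1 ÷ 2 = 0 remainder 1
Reading remainders bottom to top: 110100100100



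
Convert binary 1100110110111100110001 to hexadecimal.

Group into 4-bit nibbles from right:
  0011 = 3
  0011 = 3
  0110 = 6
  1111 = F
  0011 = 3
  0001 = 1
Result: 336F31



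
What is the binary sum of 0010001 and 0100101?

Add column by column from the right: bit + bit + carry-in; write the sum mod 2, carry 1 when the sum is 2 or 3.
carry:  0000010
        0010001
+       0100101
---------------
       00110110
(the carry out of the leftmost column, 0, becomes the leading bit)
Decimal check:
  0010001 = 16 + 1 = 17
  0100101 = 32 + 4 + 1 = 37
  17 + 37 = 54, and 00110110 = 32 + 16 + 4 + 2 = 54 ✓



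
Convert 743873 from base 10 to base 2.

Using repeated division by 2:
743873 ÷ 2 = 371936 remainder 1
371936 ÷ 2 = 185968 remainder 0
185968 ÷ 2 = 92984 remainder 0
92984 ÷ 2 = 46492 remainder 0
46492 ÷ 2 = 23246 remainder 0
23246 ÷ 2 = 11623 remainder 0
11623 ÷ 2 = 5811 remainder 1
5811 ÷ 2 = 2905 remainder 1
2905 ÷ 2 = 1452 remainder 1
1452 ÷ 2 = 726 remainder 0
726 ÷ 2 = 363 remainder 0
363 ÷ 2 = 181 remainder 1
181 ÷ 2 = 90 remainder 1
90 ÷ 2 = 45 remainder 0
45 ÷ 2 = 22 remainder 1
22 ÷ 2 = 11 remainder 0
11 ÷ 2 = 5 remainder 1
5 ÷ 2 = 2 remainder 1
2 ÷ 2 = 1 remainder 0
1 ÷ 2 = 0 remainder 1
Reading remainders bottom to top: 10110101100111000001



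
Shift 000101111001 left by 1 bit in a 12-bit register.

Original: 000101111001 (decimal 377)
Shift left by 1 position
Append 1 zero on the right
Result: 001011110010 (decimal 754)
Equivalent: 377 << 1 = 377 × 2^1 = 754



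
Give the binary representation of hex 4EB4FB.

Convert each hex digit to 4 bits:
  4 = 0100
  E = 1110
  B = 1011
  4 = 0100
  F = 1111
  B = 1011
Concatenate: 010011101011010011111011



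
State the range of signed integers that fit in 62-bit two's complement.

For 62-bit two's complement:
Minimum: -2^61 = -2305843009213693952
Maximum: 2^61 - 1 = 2305843009213693951



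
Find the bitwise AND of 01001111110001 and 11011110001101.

AND: 1 only when both bits are 1
  01001111110001
& 11011110001101
----------------
  01001110000001
Decimal: 5105 & 14221 = 4993



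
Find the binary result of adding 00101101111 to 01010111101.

Add column by column from the right: bit + bit + carry-in; write the sum mod 2, carry 1 when the sum is 2 or 3.
carry:  11111111110
        00101101111
+       01010111101
-------------------
       010000101100
(the carry out of the leftmost column, 0, becomes the leading bit)
Decimal check:
  00101101111 = 256 + 64 + 32 + 8 + 4 + 2 + 1 = 367
  01010111101 = 512 + 128 + 32 + 16 + 8 + 4 + 1 = 701
  367 + 701 = 1068, and 010000101100 = 1024 + 32 + 8 + 4 = 1068 ✓



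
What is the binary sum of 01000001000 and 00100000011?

Add column by column from the right: bit + bit + carry-in; write the sum mod 2, carry 1 when the sum is 2 or 3.
carry:  00000000000
        01000001000
+       00100000011
-------------------
       001100001011
(the carry out of the leftmost column, 0, becomes the leading bit)
Decimal check:
  01000001000 = 512 + 8 = 520
  00100000011 = 256 + 2 + 1 = 259
  520 + 259 = 779, and 001100001011 = 512 + 256 + 8 + 2 + 1 = 779 ✓



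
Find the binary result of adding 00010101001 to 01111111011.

Add column by column from the right: bit + bit + carry-in; write the sum mod 2, carry 1 when the sum is 2 or 3.
carry:  11111110110
        00010101001
+       01111111011
-------------------
       010010100100
(the carry out of the leftmost column, 0, becomes the leading bit)
Decimal check:
  00010101001 = 128 + 32 + 8 + 1 = 169
  01111111011 = 512 + 256 + 128 + 64 + 32 + 16 + 8 + 2 + 1 = 1019
  169 + 1019 = 1188, and 010010100100 = 1024 + 128 + 32 + 4 = 1188 ✓



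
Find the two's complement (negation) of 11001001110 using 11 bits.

Original (sign bit 1, negative): 11001001110
Step 1 - Invert all bits: 00110110001
Step 2 - Add 1: 00110110010
Verification: 11001001110 + 00110110010 = 100000000000; discarding the end carry (carry out of the top bit) leaves the 11-bit value 00000000000, as required for x + (-x)



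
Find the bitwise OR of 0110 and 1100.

OR: 1 when either bit is 1
  0110
| 1100
------
  1110
Decimal: 6 | 12 = 14



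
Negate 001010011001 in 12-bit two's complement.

Original: 001010011001
Step 1 - Invert all bits: 110101100110
Step 2 - Add 1: 110101100111
Verification: 001010011001 + 110101100111 = 1000000000000; discarding the end carry (carry out of the top bit) leaves the 12-bit value 000000000000, as required for x + (-x)



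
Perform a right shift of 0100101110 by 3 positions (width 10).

Original: 0100101110 (decimal 302)
Shift right by 3 positions
Drop the 3 low bits; fill with zeros on the left
Result: 0000100101 (decimal 37)
Equivalent: 302 >> 3 = 302 ÷ 2^3 = 37

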